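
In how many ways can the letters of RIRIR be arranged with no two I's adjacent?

6

Total arrangements of RIRIR: 5!/(3!·2!) = 10.
If the two I's are adjacent, glue them into one block, leaving 4 items to arrange: (4)!/(3!) = 4 ways.
Hence 10 − 4 = 6.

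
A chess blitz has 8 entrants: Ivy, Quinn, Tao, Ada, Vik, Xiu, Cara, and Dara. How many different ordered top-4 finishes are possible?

1680

There are 8 choices for 1st place, 7 for 2nd, and so on down to 5 for position 4.
That gives 8 × 7 × 6 × 5 = 1680.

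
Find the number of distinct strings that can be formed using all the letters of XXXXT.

5

The 5 letters of XXXXT have repeats: X appearing 4 times.
So there are 5! / (4!) = 5 distinguishable arrangements.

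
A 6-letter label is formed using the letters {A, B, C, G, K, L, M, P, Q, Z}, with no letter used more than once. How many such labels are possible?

151200

This is a permutation of 6 out of 10: P(10,6) = 10!/4!.
That product is 10 × 9 × 8 × 7 × 6 × 5 = 151200.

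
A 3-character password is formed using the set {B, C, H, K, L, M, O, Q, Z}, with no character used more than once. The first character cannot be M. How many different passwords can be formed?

The first character has 9−1 = 8 choices (anything except M).
The remaining 2 characters are filled from the other 8 symbols without repetition: 8 × 7 = 56.
Total: 8 × 56 = 448.

448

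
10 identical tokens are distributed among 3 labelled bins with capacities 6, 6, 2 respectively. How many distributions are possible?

Without the upper bounds there are C(12,2) = 66 ways to split 10 among 3 bins.
Subtract solutions that violate a single cap (substitute x_i' = x_i − (cap_i+1)): x_1 ≥ 7 gives C(5,2) = 10; x_2 ≥ 7 gives C(5,2) = 10; x_3 ≥ 3 gives C(9,2) = 36. Together 56.
Add back pairs where two caps are both exceeded: 0 + 1 + 1 = 2.
By inclusion–exclusion the count is 66 − 56 + 2 = 12.

12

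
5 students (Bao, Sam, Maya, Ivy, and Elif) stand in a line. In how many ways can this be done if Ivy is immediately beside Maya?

Place the 3 others and the Ivy-Maya pair as 4 objects in a line; the pair has 2 internal arrangements.
That gives 2 × 4! = 2 × 24 = 48.

48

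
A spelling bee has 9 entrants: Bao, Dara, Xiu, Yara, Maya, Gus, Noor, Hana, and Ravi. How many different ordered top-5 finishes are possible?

15120

This is an ordered selection of 5 from 9: P(9,5).
That gives 9 × 8 × 7 × 6 × 5 = 15120.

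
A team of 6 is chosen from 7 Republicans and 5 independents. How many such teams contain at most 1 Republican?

7

Split by how many Republicans are chosen (0 through 1).
Sum: C(7,0)·C(5,6) + C(7,1)·C(5,5) = 0 + 7 = 7.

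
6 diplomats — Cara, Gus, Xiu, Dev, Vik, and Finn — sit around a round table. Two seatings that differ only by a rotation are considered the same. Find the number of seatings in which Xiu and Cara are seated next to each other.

48

Treat {Xiu, Cara} as one unit (2 internal orders) and seat the resulting 5 units around the table: (4)! circular arrangements.
So 2 × (4)! = 2 × 24 = 48.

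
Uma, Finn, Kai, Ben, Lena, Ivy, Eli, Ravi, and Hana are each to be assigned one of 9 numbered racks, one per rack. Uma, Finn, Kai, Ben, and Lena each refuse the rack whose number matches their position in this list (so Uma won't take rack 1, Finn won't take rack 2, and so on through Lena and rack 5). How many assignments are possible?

205056

Let Aᵢ (for 1 ≤ i ≤ 5) be the placements that put person i in their forbidden rack. Any j of these fix j positions, leaving (9−j)! ways to fill the rest, and there are C(5,j) ways to pick which j.
By inclusion–exclusion, the number of valid placements is Σ_{j=0}^{5} (−1)^j C(5,j)·(9−j)!.
Computing: 362880 − 201600 + 50400 − 7200 + 600 − 24 = 205056.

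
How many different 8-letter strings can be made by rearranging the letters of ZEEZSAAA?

Letter multiplicities in ZEEZSAAA: A×3, E×2, S×1, Z×2.
The number of distinct arrangements is 8!/(3!·2!·2!) = 40320/24 = 1680.

1680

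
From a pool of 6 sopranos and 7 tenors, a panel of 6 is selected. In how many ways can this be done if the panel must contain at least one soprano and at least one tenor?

With no constraint there are C(13,6) = 1716 possible selections.
Subtract selections that omit an entire group: no sopranos → C(7,6) = 7; no tenors → C(6,6) = 1.
Both groups omitted at once is impossible, so 1716 − 8 = 1708.

1708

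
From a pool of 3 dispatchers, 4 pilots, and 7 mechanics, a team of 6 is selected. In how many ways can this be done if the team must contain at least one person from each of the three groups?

Total 6-person selections from all 14: C(14,6) = 3003.
Selections missing a whole group: no dispatchers → C(11,6) = 462; no pilots → C(10,6) = 210; no mechanics → C(7,6) = 7.
Add back selections omitting two groups (i.e. drawn from a single group): C(3,6) + C(4,6) + C(7,6) = 7.
By inclusion–exclusion: 3003 − 679 + 7 = 2331.

2331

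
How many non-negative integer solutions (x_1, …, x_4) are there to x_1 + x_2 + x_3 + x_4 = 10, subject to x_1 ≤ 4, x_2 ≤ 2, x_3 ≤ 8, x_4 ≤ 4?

71

By stars and bars, unrestricted non-negative solutions to x_1+…+x_4 = 10 number C(10+3,3) = 286.
Subtract solutions that violate a single cap (substitute x_i' = x_i − (cap_i+1)): x_1 ≥ 5 gives C(8,3) = 56; x_2 ≥ 3 gives C(10,3) = 120; x_3 ≥ 9 gives C(4,3) = 4; x_4 ≥ 5 gives C(8,3) = 56. Together 236.
Add back pairs where two caps are both exceeded: 10 + 0 + 1 + 0 + 10 + 0 = 21.
By inclusion–exclusion the count is 286 − 236 + 21 = 71.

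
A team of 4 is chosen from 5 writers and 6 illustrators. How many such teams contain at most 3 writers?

Split by how many writers are chosen (0 through 3).
Sum: C(5,0)·C(6,4) + C(5,1)·C(6,3) + C(5,2)·C(6,2) + C(5,3)·C(6,1) = 15 + 100 + 150 + 60 = 325.

325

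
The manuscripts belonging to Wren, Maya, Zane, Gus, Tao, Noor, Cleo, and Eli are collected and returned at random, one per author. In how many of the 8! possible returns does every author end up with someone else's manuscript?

Count assignments avoiding every fixed point. For any j of the 8 authors fixed to their own manuscript, the other 8−j can be arranged in (8−j)! ways.
By inclusion–exclusion this is Σ_{j=0}^{8} (−1)^j C(8,j)·(8−j)!.
Computing: 40320 − 40320 + 20160 − 6720 + 1680 − 336 + 56 − 8 + 1 = 14833.

14833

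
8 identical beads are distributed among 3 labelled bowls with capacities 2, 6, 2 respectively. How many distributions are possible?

By stars and bars, unrestricted non-negative solutions to x_1+…+x_3 = 8 number C(8+2,2) = 45.
Subtract solutions that violate a single cap (substitute x_i' = x_i − (cap_i+1)): x_1 ≥ 3 gives C(7,2) = 21; x_2 ≥ 7 gives C(3,2) = 3; x_3 ≥ 3 gives C(7,2) = 21. Together 45.
Add back pairs where two caps are both exceeded: 0 + 6 + 0 = 6.
By inclusion–exclusion the count is 45 − 45 + 6 = 6.

6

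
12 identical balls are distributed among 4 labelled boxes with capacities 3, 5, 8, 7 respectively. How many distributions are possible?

162

Without the upper bounds there are C(15,3) = 455 ways to split 12 among 4 boxes.
Subtract solutions that violate a single cap (substitute x_i' = x_i − (cap_i+1)): x_1 ≥ 4 gives C(11,3) = 165; x_2 ≥ 6 gives C(9,3) = 84; x_3 ≥ 9 gives C(6,3) = 20; x_4 ≥ 8 gives C(7,3) = 35. Together 304.
Add back pairs where two caps are both exceeded: 10 + 0 + 1 + 0 + 0 + 0 = 11.
By inclusion–exclusion the count is 455 − 304 + 11 = 162.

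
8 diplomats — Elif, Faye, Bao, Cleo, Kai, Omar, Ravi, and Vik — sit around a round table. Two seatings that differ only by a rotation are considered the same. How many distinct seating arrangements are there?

Seat Elif anywhere (absorbing the rotational symmetry), then permute the other 7: (7)! = 5040.

5040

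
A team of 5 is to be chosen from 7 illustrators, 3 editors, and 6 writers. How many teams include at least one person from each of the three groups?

Total 5-person selections from all 16: C(16,5) = 4368.
Selections missing a whole group: no illustrators → C(9,5) = 126; no editors → C(13,5) = 1287; no writers → C(10,5) = 252.
Add back selections omitting two groups (i.e. drawn from a single group): C(7,5) + C(3,5) + C(6,5) = 27.
By inclusion–exclusion: 4368 − 1665 + 27 = 2730.

2730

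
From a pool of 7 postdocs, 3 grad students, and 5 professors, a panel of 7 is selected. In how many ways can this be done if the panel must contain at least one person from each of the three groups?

With no constraint there are C(15,7) = 6435 possible selections.
Selections missing a whole group: no postdocs → C(8,7) = 8; no grad students → C(12,7) = 792; no professors → C(10,7) = 120.
Add back selections omitting two groups (i.e. drawn from a single group): C(7,7) + C(3,7) + C(5,7) = 1.
By inclusion–exclusion: 6435 − 920 + 1 = 5516.

5516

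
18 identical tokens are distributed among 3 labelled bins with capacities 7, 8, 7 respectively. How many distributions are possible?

15

By stars and bars, unrestricted non-negative solutions to x_1+…+x_3 = 18 number C(18+2,2) = 190.
Subtract solutions that violate a single cap (substitute x_i' = x_i − (cap_i+1)): x_1 ≥ 8 gives C(12,2) = 66; x_2 ≥ 9 gives C(11,2) = 55; x_3 ≥ 8 gives C(12,2) = 66. Together 187.
Add back pairs where two caps are both exceeded: 3 + 6 + 3 = 12.
By inclusion–exclusion the count is 190 − 187 + 12 = 15.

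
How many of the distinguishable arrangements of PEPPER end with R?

With the last slot taken by R, it remains to arrange the other 5 letters (PEPPE).
Those 5 letters have E appearing twice and P appearing 3 times, giving (5)!/(3!·2!) = 10.

10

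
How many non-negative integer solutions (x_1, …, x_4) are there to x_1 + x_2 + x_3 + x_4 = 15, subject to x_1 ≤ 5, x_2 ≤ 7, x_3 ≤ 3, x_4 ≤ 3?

20

By stars and bars, unrestricted non-negative solutions to x_1+…+x_4 = 15 number C(15+3,3) = 816.
Subtract solutions that violate a single cap (substitute x_i' = x_i − (cap_i+1)): x_1 ≥ 6 gives C(12,3) = 220; x_2 ≥ 8 gives C(10,3) = 120; x_3 ≥ 4 gives C(14,3) = 364; x_4 ≥ 4 gives C(14,3) = 364. Together 1068.
Add back pairs where two caps are both exceeded: 4 + 56 + 56 + 20 + 20 + 120 = 276.
Subtract triples: 0 + 0 + 4 + 0 = 4.
By inclusion–exclusion the count is 816 − 1068 + 276 − 4 = 20.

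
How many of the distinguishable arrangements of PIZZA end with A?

With the last slot taken by A, it remains to arrange the other 4 letters (PIZZ).
Those 4 letters have Z appearing twice, giving (4)!/(2!) = 12.

12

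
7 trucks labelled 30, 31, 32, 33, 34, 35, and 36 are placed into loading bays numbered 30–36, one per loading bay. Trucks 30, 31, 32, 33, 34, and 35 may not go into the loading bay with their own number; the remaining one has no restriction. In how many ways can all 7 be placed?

2119

Let Aᵢ (for 30 ≤ i ≤ 35) be the placements that put truck i in its forbidden loading bay. Any j of these fix j positions, leaving (7−j)! ways to fill the rest, and there are C(6,j) ways to pick which j.
By inclusion–exclusion, the number of valid placements is Σ_{j=0}^{6} (−1)^j C(6,j)·(7−j)!.
Computing: 5040 − 4320 + 1800 − 480 + 90 − 12 + 1 = 2119.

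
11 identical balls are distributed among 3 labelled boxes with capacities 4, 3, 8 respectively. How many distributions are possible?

Ignoring the caps, the number of non-negative solutions to x_1+…+x_3 = 11 is C(13,2) = 78.
Subtract solutions that violate a single cap (substitute x_i' = x_i − (cap_i+1)): x_1 ≥ 5 gives C(8,2) = 28; x_2 ≥ 4 gives C(9,2) = 36; x_3 ≥ 9 gives C(4,2) = 6. Together 70.
Add back pairs where two caps are both exceeded: 6 + 0 + 0 = 6.
By inclusion–exclusion the count is 78 − 70 + 6 = 14.

14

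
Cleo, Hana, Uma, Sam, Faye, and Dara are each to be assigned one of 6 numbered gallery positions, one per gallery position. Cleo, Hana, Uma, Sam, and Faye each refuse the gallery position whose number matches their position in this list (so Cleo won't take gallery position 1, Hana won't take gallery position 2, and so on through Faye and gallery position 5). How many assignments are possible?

Let Aᵢ (for 1 ≤ i ≤ 5) be the placements that put person i in their forbidden gallery position. Any j of these fix j positions, leaving (6−j)! ways to fill the rest, and there are C(5,j) ways to pick which j.
By inclusion–exclusion, the number of valid placements is Σ_{j=0}^{5} (−1)^j C(5,j)·(6−j)!.
Computing: 720 − 600 + 240 − 60 + 10 − 1 = 309.

309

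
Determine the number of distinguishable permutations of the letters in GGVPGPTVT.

GGVPGPTVT has 9 letters with G appearing 3 times, P appearing twice, T appearing twice, and V appearing twice.
The number of distinct arrangements is 9!/(3!·2!·2!·2!) = 362880/48 = 7560.

7560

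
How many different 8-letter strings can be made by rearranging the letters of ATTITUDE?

The 8 letters of ATTITUDE have repeats: T appearing 3 times.
Dividing 8! = 40320 by 3! = 6 for the repeated letters gives 6720.

6720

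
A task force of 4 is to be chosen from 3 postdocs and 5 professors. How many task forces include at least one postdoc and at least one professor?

With no constraint there are C(8,4) = 70 possible selections.
Subtract selections that omit an entire group: no postdocs → C(5,4) = 5; no professors → C(3,4) = 0.
Both groups omitted at once is impossible, so 70 − 5 = 65.

65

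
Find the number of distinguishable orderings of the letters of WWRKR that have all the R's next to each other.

Treat the 2 copies of R as a single block. The multiset to arrange is then {RR, K, W, W}, 4 items in all.
That gives (4)!/(2!) = 12 arrangements.

12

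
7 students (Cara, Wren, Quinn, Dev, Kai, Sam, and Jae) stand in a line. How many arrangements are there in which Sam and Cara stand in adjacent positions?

1440

Glue Sam and Cara into one block (2 internal orders), leaving 6 units to arrange in a row.
That gives 2 × 6! = 2 × 720 = 1440.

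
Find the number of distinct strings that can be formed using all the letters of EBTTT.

20

EBTTT has 5 letters with T appearing 3 times.
Dividing 5! = 120 by 3! = 6 for the repeated letters gives 20.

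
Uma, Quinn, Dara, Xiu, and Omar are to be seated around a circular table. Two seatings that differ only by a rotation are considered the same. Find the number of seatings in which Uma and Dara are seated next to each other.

12

Treat {Uma, Dara} as one unit (2 internal orders) and seat the resulting 4 units around the table: (3)! circular arrangements.
So 2 × (3)! = 2 × 6 = 12.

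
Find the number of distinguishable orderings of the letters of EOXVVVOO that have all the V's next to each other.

120

Treat the 3 copies of V as a single block. The multiset to arrange is then {VVV, E, O, O, O, X}, 6 items in all.
That gives (6)!/(3!) = 120 arrangements.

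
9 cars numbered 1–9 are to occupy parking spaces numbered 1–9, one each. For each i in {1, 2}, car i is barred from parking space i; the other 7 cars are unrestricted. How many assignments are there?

Let Aᵢ (for i ∈ {1, 2}) be the placements that put car i in its forbidden parking space. Any j of these fix j positions, leaving (9−j)! ways to fill the rest, and there are C(2,j) ways to pick which j.
By inclusion–exclusion, the number of valid placements is Σ_{j=0}^{2} (−1)^j C(2,j)·(9−j)!.
Computing: 362880 − 80640 + 5040 = 287280.

287280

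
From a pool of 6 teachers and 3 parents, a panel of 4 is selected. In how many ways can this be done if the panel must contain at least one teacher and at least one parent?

111

Total 4-person selections from all 9: C(9,4) = 126.
Selections missing a whole group: no teachers → C(3,4) = 0; no parents → C(6,4) = 15.
Both groups omitted at once is impossible, so 126 − 15 = 111.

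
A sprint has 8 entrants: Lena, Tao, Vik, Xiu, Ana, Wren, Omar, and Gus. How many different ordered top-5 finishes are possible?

6720

There are 8 choices for 1st place, 7 for 2nd, and so on down to 4 for position 5.
That gives 8 × 7 × 6 × 5 × 4 = 6720.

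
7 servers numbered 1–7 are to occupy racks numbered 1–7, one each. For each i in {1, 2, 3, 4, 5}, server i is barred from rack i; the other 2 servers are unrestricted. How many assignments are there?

2428

Let Aᵢ (for 1 ≤ i ≤ 5) be the placements that put server i in its forbidden rack. Any j of these fix j positions, leaving (7−j)! ways to fill the rest, and there are C(5,j) ways to pick which j.
By inclusion–exclusion, the number of valid placements is Σ_{j=0}^{5} (−1)^j C(5,j)·(7−j)!.
Computing: 5040 − 3600 + 1200 − 240 + 30 − 2 = 2428.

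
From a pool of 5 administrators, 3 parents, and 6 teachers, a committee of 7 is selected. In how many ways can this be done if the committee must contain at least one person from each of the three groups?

Unrestricted: C(14,7) = 3432 ways to pick any 7 of the 14.
Subtract selections that omit an entire group: no administrators → C(9,7) = 36; no parents → C(11,7) = 330; no teachers → C(8,7) = 8.
Add back selections omitting two groups (i.e. drawn from a single group): C(5,7) + C(3,7) + C(6,7) = 0.
By inclusion–exclusion: 3432 − 374 + 0 = 3058.

3058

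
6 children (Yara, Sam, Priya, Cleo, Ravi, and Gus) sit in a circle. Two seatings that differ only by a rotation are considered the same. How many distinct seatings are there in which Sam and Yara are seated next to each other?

Glue Sam and Yara into a block (2 internal orders). Seating 5 units around a circle gives (4)! arrangements.
So 2 × (4)! = 2 × 24 = 48.

48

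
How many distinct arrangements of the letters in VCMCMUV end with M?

180

With the last slot taken by M, it remains to arrange the other 6 letters (VCCMUV).
Those 6 letters have C appearing twice and V appearing twice, giving (6)!/(2!·2!) = 180.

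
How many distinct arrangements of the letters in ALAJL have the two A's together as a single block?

12

Treat the 2 copies of A as a single block. The multiset to arrange is then {AA, J, L, L}, 4 items in all.
That gives (4)!/(2!) = 12 arrangements.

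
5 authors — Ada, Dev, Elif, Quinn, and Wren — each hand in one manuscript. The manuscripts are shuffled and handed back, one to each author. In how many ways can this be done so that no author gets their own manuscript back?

44

Let Aᵢ be the assignments in which author i gets their own manuscript. We want the size of the complement of A₁∪…∪A_5.
By inclusion–exclusion this is Σ_{j=0}^{5} (−1)^j C(5,j)·(5−j)!.
Computing: 120 − 120 + 60 − 20 + 5 − 1 = 44.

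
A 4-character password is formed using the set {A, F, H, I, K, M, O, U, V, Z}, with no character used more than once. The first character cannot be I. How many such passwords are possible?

The first character has 10−1 = 9 choices (anything except I).
The remaining 3 characters are filled from the other 9 symbols without repetition: 9 × 8 × 7 = 504.
Total: 9 × 504 = 4536.

4536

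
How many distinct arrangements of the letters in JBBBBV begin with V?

5

Fix V in the first position and arrange the remaining 5 letters.
Those 5 letters have B appearing 4 times, giving (5)!/(4!) = 5.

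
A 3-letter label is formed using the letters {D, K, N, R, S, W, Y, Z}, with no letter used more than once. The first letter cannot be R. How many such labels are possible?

The first letter has 8−1 = 7 choices (anything except R).
The remaining 2 letters are filled from the other 7 symbols without repetition: 7 × 6 = 42.
Total: 7 × 42 = 294.

294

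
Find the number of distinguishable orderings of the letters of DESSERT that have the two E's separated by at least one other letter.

900

There are 7!/(2!·2!) = 1260 arrangements of DESSERT in total.
Arrangements with the E's together: treat EE as one letter, giving (6)!/(2!) = 360.
Hence 1260 − 360 = 900.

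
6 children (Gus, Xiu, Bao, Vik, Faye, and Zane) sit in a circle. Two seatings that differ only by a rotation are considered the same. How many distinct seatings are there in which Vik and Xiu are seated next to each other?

48

Treat {Vik, Xiu} as one unit (2 internal orders) and seat the resulting 5 units around the table: (4)! circular arrangements.
So 2 × (4)! = 2 × 24 = 48.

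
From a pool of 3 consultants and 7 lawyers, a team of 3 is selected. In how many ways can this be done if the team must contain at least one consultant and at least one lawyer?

84

Total 3-person selections from all 10: C(10,3) = 120.
Subtract selections that omit an entire group: no consultants → C(7,3) = 35; no lawyers → C(3,3) = 1.
Both groups omitted at once is impossible, so 120 − 36 = 84.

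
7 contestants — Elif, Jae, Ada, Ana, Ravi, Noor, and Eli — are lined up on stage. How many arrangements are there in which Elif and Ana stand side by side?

Treat {Elif, Ana} as a single unit. There are 6 units to order, and the pair itself can be ordered 2 ways.
So the count is 2·(6)! = 1440.

1440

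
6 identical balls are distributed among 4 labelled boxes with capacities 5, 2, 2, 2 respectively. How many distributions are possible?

26

Without the upper bounds there are C(9,3) = 84 ways to split 6 among 4 boxes.
Subtract solutions that violate a single cap (substitute x_i' = x_i − (cap_i+1)): x_1 ≥ 6 gives C(3,3) = 1; x_2 ≥ 3 gives C(6,3) = 20; x_3 ≥ 3 gives C(6,3) = 20; x_4 ≥ 3 gives C(6,3) = 20. Together 61.
Add back pairs where two caps are both exceeded: 0 + 0 + 0 + 1 + 1 + 1 = 3.
By inclusion–exclusion the count is 84 − 61 + 3 = 26.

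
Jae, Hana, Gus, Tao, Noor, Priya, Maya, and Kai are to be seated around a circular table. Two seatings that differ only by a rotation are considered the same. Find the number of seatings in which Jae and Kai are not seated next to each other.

3600

All circular seatings of 8 people number (7)! = 5040.
Seatings with Jae beside Kai: treat them as a block with 2 internal orders, giving 2 × (6)! = 1440.
Subtracting, 5040 − 1440 = 3600.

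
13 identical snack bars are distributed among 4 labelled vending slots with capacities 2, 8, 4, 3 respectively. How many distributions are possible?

30

Without the upper bounds there are C(16,3) = 560 ways to split 13 among 4 vending slots.
Subtract solutions that violate a single cap (substitute x_i' = x_i − (cap_i+1)): x_1 ≥ 3 gives C(13,3) = 286; x_2 ≥ 9 gives C(7,3) = 35; x_3 ≥ 5 gives C(11,3) = 165; x_4 ≥ 4 gives C(12,3) = 220. Together 706.
Add back pairs where two caps are both exceeded: 4 + 56 + 84 + 0 + 1 + 35 = 180.
Subtract triples: 0 + 0 + 4 + 0 = 4.
By inclusion–exclusion the count is 560 − 706 + 180 − 4 = 30.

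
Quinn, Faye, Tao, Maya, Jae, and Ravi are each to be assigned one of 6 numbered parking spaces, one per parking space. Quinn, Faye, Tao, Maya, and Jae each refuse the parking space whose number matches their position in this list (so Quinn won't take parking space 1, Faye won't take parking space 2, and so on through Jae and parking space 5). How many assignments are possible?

Let Aᵢ (for 1 ≤ i ≤ 5) be the placements that put person i in their forbidden parking space. Any j of these fix j positions, leaving (6−j)! ways to fill the rest, and there are C(5,j) ways to pick which j.
By inclusion–exclusion, the number of valid placements is Σ_{j=0}^{5} (−1)^j C(5,j)·(6−j)!.
Computing: 720 − 600 + 240 − 60 + 10 − 1 = 309.

309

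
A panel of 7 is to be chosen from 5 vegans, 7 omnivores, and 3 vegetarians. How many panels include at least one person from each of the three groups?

Unrestricted: C(15,7) = 6435 ways to pick any 7 of the 15.
Selections missing a whole group: no vegans → C(10,7) = 120; no omnivores → C(8,7) = 8; no vegetarians → C(12,7) = 792.
Add back selections omitting two groups (i.e. drawn from a single group): C(5,7) + C(7,7) + C(3,7) = 1.
By inclusion–exclusion: 6435 − 920 + 1 = 5516.

5516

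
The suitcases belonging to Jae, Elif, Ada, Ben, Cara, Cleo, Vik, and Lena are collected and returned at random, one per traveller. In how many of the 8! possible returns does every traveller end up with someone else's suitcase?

14833

This is the derangement count D_8: permutations of 8 items with no fixed point.
By inclusion–exclusion this is Σ_{j=0}^{8} (−1)^j C(8,j)·(8−j)!.
Computing: 40320 − 40320 + 20160 − 6720 + 1680 − 336 + 56 − 8 + 1 = 14833.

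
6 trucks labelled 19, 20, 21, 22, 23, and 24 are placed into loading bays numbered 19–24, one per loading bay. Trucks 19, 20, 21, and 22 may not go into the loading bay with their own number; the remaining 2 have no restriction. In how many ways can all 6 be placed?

Let Aᵢ (for 19 ≤ i ≤ 22) be the placements that put truck i in its forbidden loading bay. Any j of these fix j positions, leaving (6−j)! ways to fill the rest, and there are C(4,j) ways to pick which j.
By inclusion–exclusion, the number of valid placements is Σ_{j=0}^{4} (−1)^j C(4,j)·(6−j)!.
Computing: 720 − 480 + 144 − 24 + 2 = 362.

362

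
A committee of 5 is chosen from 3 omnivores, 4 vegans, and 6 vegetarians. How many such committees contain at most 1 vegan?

630

Split by how many vegans are chosen (0 through 1).
Sum: C(4,0)·C(9,5) + C(4,1)·C(9,4) = 126 + 504 = 630.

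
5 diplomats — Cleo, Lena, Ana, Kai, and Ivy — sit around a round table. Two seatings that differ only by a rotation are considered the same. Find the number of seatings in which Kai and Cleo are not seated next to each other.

All circular seatings of 5 people number (4)! = 24.
Seatings with Kai beside Cleo: treat them as a block with 2 internal orders, giving 2 × (3)! = 12.
Subtracting, 24 − 12 = 12.

12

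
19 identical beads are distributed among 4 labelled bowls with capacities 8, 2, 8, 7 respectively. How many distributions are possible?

By stars and bars, unrestricted non-negative solutions to x_1+…+x_4 = 19 number C(19+3,3) = 1540.
Subtract solutions that violate a single cap (substitute x_i' = x_i − (cap_i+1)): x_1 ≥ 9 gives C(13,3) = 286; x_2 ≥ 3 gives C(19,3) = 969; x_3 ≥ 9 gives C(13,3) = 286; x_4 ≥ 8 gives C(14,3) = 364. Together 1905.
Add back pairs where two caps are both exceeded: 120 + 4 + 10 + 120 + 165 + 10 = 429.
By inclusion–exclusion the count is 1540 − 1905 + 429 = 64.

64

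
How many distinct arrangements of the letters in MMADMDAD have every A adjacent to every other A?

140

Treat the 2 copies of A as a single block. The multiset to arrange is then {AA, D, D, D, M, M, M}, 7 items in all.
That gives (7)!/(3!·3!) = 140 arrangements.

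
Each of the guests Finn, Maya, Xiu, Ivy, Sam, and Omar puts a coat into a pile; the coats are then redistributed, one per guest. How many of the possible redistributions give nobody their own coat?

265

This is the derangement count D_6: permutations of 6 items with no fixed point.
By inclusion–exclusion this is Σ_{j=0}^{6} (−1)^j C(6,j)·(6−j)!.
Computing: 720 − 720 + 360 − 120 + 30 − 6 + 1 = 265.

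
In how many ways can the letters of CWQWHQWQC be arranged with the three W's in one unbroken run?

420

Treat the 3 copies of W as a single block. The multiset to arrange is then {WWW, C, C, H, Q, Q, Q}, 7 items in all.
That gives (7)!/(3!·2!) = 420 arrangements.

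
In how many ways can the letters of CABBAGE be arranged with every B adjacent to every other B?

360

Treat the 2 copies of B as a single block. The multiset to arrange is then {BB, A, A, C, E, G}, 6 items in all.
That gives (6)!/(2!) = 360 arrangements.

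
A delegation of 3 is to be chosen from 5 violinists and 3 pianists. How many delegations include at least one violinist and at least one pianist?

45

Unrestricted: C(8,3) = 56 ways to pick any 3 of the 8.
Subtract selections that omit an entire group: no violinists → C(3,3) = 1; no pianists → C(5,3) = 10.
Both groups omitted at once is impossible, so 56 − 11 = 45.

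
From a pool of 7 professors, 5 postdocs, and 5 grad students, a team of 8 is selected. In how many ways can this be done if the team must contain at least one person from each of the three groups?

23275

With no constraint there are C(17,8) = 24310 possible selections.
Subtract selections that omit an entire group: no professors → C(10,8) = 45; no postdocs → C(12,8) = 495; no grad students → C(12,8) = 495.
Add back selections omitting two groups (i.e. drawn from a single group): C(7,8) + C(5,8) + C(5,8) = 0.
By inclusion–exclusion: 24310 − 1035 + 0 = 23275.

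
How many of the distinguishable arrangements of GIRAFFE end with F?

Fix F in the last position and arrange the remaining 6 letters.
Those 6 letters are all distinct, giving (6)! = 720.

720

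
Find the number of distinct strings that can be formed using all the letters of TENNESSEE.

3780

TENNESSEE has 9 letters with E appearing 4 times, N appearing twice, and S appearing twice.
So there are 9! / (4!·2!·2!) = 3780 distinguishable arrangements.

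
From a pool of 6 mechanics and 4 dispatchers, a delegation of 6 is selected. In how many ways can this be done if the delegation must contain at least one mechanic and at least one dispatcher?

209

Total 6-person selections from all 10: C(10,6) = 210.
Subtract selections that omit an entire group: no mechanics → C(4,6) = 0; no dispatchers → C(6,6) = 1.
Both groups omitted at once is impossible, so 210 − 1 = 209.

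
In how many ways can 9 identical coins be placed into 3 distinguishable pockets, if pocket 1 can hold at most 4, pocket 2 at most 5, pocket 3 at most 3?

Ignoring the caps, the number of non-negative solutions to x_1+…+x_3 = 9 is C(11,2) = 55.
Subtract solutions that violate a single cap (substitute x_i' = x_i − (cap_i+1)): x_1 ≥ 5 gives C(6,2) = 15; x_2 ≥ 6 gives C(5,2) = 10; x_3 ≥ 4 gives C(7,2) = 21. Together 46.
Add back pairs where two caps are both exceeded: 0 + 1 + 0 = 1.
By inclusion–exclusion the count is 55 − 46 + 1 = 10.

10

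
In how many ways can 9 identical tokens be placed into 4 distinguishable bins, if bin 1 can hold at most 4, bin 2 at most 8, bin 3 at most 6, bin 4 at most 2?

Without the upper bounds there are C(12,3) = 220 ways to split 9 among 4 bins.
Subtract solutions that violate a single cap (substitute x_i' = x_i − (cap_i+1)): x_1 ≥ 5 gives C(7,3) = 35; x_2 ≥ 9 gives C(3,3) = 1; x_3 ≥ 7 gives C(5,3) = 10; x_4 ≥ 3 gives C(9,3) = 84. Together 130.
Add back pairs where two caps are both exceeded: 0 + 0 + 4 + 0 + 0 + 0 = 4.
By inclusion–exclusion the count is 220 − 130 + 4 = 94.

94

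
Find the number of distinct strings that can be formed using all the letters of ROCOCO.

Letter multiplicities in ROCOCO: C×2, O×3, R×1.
Dividing 6! = 720 by 3!·2! = 12 for the repeated letters gives 60.

60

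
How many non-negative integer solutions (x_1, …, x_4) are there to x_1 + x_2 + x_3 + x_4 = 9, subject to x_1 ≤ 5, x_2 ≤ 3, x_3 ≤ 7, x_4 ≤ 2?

Ignoring the caps, the number of non-negative solutions to x_1+…+x_4 = 9 is C(12,3) = 220.
Subtract solutions that violate a single cap (substitute x_i' = x_i − (cap_i+1)): x_1 ≥ 6 gives C(6,3) = 20; x_2 ≥ 4 gives C(8,3) = 56; x_3 ≥ 8 gives C(4,3) = 4; x_4 ≥ 3 gives C(9,3) = 84. Together 164.
Add back pairs where two caps are both exceeded: 0 + 0 + 1 + 0 + 10 + 0 = 11.
By inclusion–exclusion the count is 220 − 164 + 11 = 67.

67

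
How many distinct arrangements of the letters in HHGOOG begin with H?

30

Fix H in the first position and arrange the remaining 5 letters.
Those 5 letters have G appearing twice and O appearing twice, giving (5)!/(2!·2!) = 30.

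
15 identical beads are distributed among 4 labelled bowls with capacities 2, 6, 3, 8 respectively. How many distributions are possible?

Without the upper bounds there are C(18,3) = 816 ways to split 15 among 4 bowls.
Subtract solutions that violate a single cap (substitute x_i' = x_i − (cap_i+1)): x_1 ≥ 3 gives C(15,3) = 455; x_2 ≥ 7 gives C(11,3) = 165; x_3 ≥ 4 gives C(14,3) = 364; x_4 ≥ 9 gives C(9,3) = 84. Together 1068.
Add back pairs where two caps are both exceeded: 56 + 165 + 20 + 35 + 0 + 10 = 286.
Subtract triples: 4 + 0 + 0 + 0 = 4.
By inclusion–exclusion the count is 816 − 1068 + 286 − 4 = 30.

30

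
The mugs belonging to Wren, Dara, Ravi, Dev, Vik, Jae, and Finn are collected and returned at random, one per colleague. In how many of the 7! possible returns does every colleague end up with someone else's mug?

1854

Count assignments avoiding every fixed point. For any j of the 7 colleagues fixed to their own mug, the other 7−j can be arranged in (7−j)! ways.
By inclusion–exclusion this is Σ_{j=0}^{7} (−1)^j C(7,j)·(7−j)!.
Computing: 5040 − 5040 + 2520 − 840 + 210 − 42 + 7 − 1 = 1854.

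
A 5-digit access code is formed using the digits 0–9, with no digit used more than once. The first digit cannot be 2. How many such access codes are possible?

27216

The first digit has 10−1 = 9 choices (anything except 2).
The remaining 4 digits are filled from the other 9 symbols without repetition: 9 × 8 × 7 × 6 = 3024.
Total: 9 × 3024 = 27216.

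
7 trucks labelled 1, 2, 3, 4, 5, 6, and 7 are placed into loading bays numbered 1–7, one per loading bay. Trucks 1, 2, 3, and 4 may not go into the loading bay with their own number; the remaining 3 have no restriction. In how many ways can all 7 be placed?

2790

Let Aᵢ (for 1 ≤ i ≤ 4) be the placements that put truck i in its forbidden loading bay. Any j of these fix j positions, leaving (7−j)! ways to fill the rest, and there are C(4,j) ways to pick which j.
By inclusion–exclusion, the number of valid placements is Σ_{j=0}^{4} (−1)^j C(4,j)·(7−j)!.
Computing: 5040 − 2880 + 720 − 96 + 6 = 2790.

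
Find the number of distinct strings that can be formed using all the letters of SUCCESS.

420

The 7 letters of SUCCESS have repeats: C appearing twice and S appearing 3 times.
So there are 7! / (3!·2!) = 420 distinguishable arrangements.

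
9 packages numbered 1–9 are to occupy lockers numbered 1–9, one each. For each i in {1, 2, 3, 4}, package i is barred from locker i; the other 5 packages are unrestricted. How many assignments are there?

Let Aᵢ (for 1 ≤ i ≤ 4) be the placements that put package i in its forbidden locker. Any j of these fix j positions, leaving (9−j)! ways to fill the rest, and there are C(4,j) ways to pick which j.
By inclusion–exclusion, the number of valid placements is Σ_{j=0}^{4} (−1)^j C(4,j)·(9−j)!.
Computing: 362880 − 161280 + 30240 − 2880 + 120 = 229080.

229080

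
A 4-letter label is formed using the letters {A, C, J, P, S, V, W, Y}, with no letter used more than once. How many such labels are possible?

Choose and order 4 of the 8 symbols: the first letter has 8 options, the next 7, then 6, 5.
That product is 8 × 7 × 6 × 5 = 1680.

1680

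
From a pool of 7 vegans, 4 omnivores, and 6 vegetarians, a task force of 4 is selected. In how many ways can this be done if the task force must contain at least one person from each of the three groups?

1176

Unrestricted: C(17,4) = 2380 ways to pick any 4 of the 17.
Selections missing a whole group: no vegans → C(10,4) = 210; no omnivores → C(13,4) = 715; no vegetarians → C(11,4) = 330.
Add back selections omitting two groups (i.e. drawn from a single group): C(7,4) + C(4,4) + C(6,4) = 51.
By inclusion–exclusion: 2380 − 1255 + 51 = 1176.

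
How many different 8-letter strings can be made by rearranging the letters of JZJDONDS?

10080

JZJDONDS has 8 letters with D appearing twice and J appearing twice.
The number of distinct arrangements is 8!/(2!·2!) = 40320/4 = 10080.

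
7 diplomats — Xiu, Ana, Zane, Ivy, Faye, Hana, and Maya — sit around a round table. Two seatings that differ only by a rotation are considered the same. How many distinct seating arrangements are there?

Around a circle, 7 distinct people have 7!/7 = (6)! = 720 rotationally distinct seatings.

720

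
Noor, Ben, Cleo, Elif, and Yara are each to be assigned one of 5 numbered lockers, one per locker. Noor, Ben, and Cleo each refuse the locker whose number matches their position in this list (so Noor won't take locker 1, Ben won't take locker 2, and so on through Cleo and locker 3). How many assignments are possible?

64

Let Aᵢ (for i ∈ {1, 2, 3}) be the placements that put person i in their forbidden locker. Any j of these fix j positions, leaving (5−j)! ways to fill the rest, and there are C(3,j) ways to pick which j.
By inclusion–exclusion, the number of valid placements is Σ_{j=0}^{3} (−1)^j C(3,j)·(5−j)!.
Computing: 120 − 72 + 18 − 2 = 64.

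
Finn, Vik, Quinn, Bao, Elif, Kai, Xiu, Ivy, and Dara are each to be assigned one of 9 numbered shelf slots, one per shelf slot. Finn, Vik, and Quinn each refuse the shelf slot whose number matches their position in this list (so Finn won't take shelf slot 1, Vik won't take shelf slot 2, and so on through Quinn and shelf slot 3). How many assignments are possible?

256320

Let Aᵢ (for i ∈ {1, 2, 3}) be the placements that put person i in their forbidden shelf slot. Any j of these fix j positions, leaving (9−j)! ways to fill the rest, and there are C(3,j) ways to pick which j.
By inclusion–exclusion, the number of valid placements is Σ_{j=0}^{3} (−1)^j C(3,j)·(9−j)!.
Computing: 362880 − 120960 + 15120 − 720 = 256320.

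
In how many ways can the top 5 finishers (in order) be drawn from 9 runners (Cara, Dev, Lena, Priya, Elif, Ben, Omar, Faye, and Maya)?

There are 9 choices for 1st place, 8 for 2nd, and so on down to 5 for position 5.
That gives 9 × 8 × 7 × 6 × 5 = 15120.

15120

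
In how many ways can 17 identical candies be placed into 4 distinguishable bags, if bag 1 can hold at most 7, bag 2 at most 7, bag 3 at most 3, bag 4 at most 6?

74

Ignoring the caps, the number of non-negative solutions to x_1+…+x_4 = 17 is C(20,3) = 1140.
Subtract solutions that violate a single cap (substitute x_i' = x_i − (cap_i+1)): x_1 ≥ 8 gives C(12,3) = 220; x_2 ≥ 8 gives C(12,3) = 220; x_3 ≥ 4 gives C(16,3) = 560; x_4 ≥ 7 gives C(13,3) = 286. Together 1286.
Add back pairs where two caps are both exceeded: 4 + 56 + 10 + 56 + 10 + 84 = 220.
By inclusion–exclusion the count is 1140 − 1286 + 220 = 74.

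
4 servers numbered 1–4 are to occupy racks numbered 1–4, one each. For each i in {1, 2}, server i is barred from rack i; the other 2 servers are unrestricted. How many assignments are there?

Let Aᵢ (for i ∈ {1, 2}) be the placements that put server i in its forbidden rack. Any j of these fix j positions, leaving (4−j)! ways to fill the rest, and there are C(2,j) ways to pick which j.
By inclusion–exclusion, the number of valid placements is Σ_{j=0}^{2} (−1)^j C(2,j)·(4−j)!.
Computing: 24 − 12 + 2 = 14.

14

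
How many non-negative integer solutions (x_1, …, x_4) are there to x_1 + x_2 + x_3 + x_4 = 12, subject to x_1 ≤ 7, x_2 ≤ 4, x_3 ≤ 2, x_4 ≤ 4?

44

Ignoring the caps, the number of non-negative solutions to x_1+…+x_4 = 12 is C(15,3) = 455.
Subtract solutions that violate a single cap (substitute x_i' = x_i − (cap_i+1)): x_1 ≥ 8 gives C(7,3) = 35; x_2 ≥ 5 gives C(10,3) = 120; x_3 ≥ 3 gives C(12,3) = 220; x_4 ≥ 5 gives C(10,3) = 120. Together 495.
Add back pairs where two caps are both exceeded: 0 + 4 + 0 + 35 + 10 + 35 = 84.
By inclusion–exclusion the count is 455 − 495 + 84 = 44.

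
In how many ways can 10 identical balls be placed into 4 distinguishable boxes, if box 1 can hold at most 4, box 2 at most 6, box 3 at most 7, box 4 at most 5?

Without the upper bounds there are C(13,3) = 286 ways to split 10 among 4 boxes.
Subtract solutions that violate a single cap (substitute x_i' = x_i − (cap_i+1)): x_1 ≥ 5 gives C(8,3) = 56; x_2 ≥ 7 gives C(6,3) = 20; x_3 ≥ 8 gives C(5,3) = 10; x_4 ≥ 6 gives C(7,3) = 35. Together 121.
No two caps can be exceeded simultaneously, so the pair terms are all 0.
By inclusion–exclusion the count is 286 − 121 + 0 = 165.

165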